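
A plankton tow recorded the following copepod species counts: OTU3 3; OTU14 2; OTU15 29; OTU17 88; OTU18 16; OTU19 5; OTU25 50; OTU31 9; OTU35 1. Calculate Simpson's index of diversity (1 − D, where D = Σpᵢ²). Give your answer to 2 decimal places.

0.72

Total N = 3+2+29+88+16+5+50+9+1 = 203, so the proportions are 0.0148, 0.0099, 0.1429, 0.4335, 0.0788, 0.0246, 0.2463, 0.0443, 0.0049 (working shown to 4 dp, full precision carried).
D = 0.0148² + 0.0099² + 0.1429² + 0.4335² + 0.0788² + 0.0246² + 0.2463² + 0.0443² + 0.0049² = 0.0002 + 0.0001 + 0.0204 + 0.1879 + 0.0062 + 0.0006 + 0.0607 + 0.0020 + 0.0000 = 0.2781.
So 1 − D = 0.7219, i.e. 0.72 to 2 decimal places.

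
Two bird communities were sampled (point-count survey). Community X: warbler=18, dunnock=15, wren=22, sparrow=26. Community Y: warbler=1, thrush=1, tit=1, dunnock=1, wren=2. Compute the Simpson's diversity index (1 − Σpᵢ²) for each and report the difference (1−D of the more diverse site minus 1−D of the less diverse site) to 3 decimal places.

0.038

Community X: N=81, proportions 0.22222, 0.18519, 0.2716, 0.32099, giving 1−D = 0.73952 (working shown to 5 dp, full precision carried).
Community Y: N=6, proportions 0.16667, 0.16667, 0.16667, 0.16667, 0.33333, giving 1−D = 0.77778.
Difference = |0.73952 − 0.77778| = 0.03826, i.e. 0.038 to 3 decimal places.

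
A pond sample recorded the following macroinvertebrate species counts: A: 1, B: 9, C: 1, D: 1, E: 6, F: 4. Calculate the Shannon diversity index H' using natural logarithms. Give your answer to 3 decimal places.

1.451

Total N = 1+9+1+1+6+4 = 22, so the proportions are 0.04545, 0.40909, 0.04545, 0.04545, 0.27273, 0.18182 (working shown to 5 dp, full precision carried).
Each pᵢ ln pᵢ term: 0.04545×(-3.09104)=-0.14050, 0.40909×(-0.89382)=-0.36565, 0.04545×(-3.09104)=-0.14050, 0.04545×(-3.09104)=-0.14050, 0.27273×(-1.29928)=-0.35435, 0.18182×(-1.70475)=-0.30995.
Sum = -1.45146, so H' = 1.451.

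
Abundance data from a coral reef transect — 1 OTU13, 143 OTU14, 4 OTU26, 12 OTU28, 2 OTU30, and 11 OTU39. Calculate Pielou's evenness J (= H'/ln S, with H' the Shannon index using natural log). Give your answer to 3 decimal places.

Total N = 1+143+4+12+2+11 = 173, so the proportions are 0.00578, 0.82659, 0.02312, 0.06936, 0.01156, 0.06358 (working shown to 5 dp, full precision carried).
H' = −Σ pᵢ ln pᵢ = −((-0.02979) + (-0.15742) + (-0.08710) + (-0.18509) + (-0.05156) + (-0.17520)) = 0.68616.
With S = 6 species, ln S = 1.79176, so J = 0.68616/1.79176 = 0.38295, i.e. 0.383 to 3 decimal places.

0.383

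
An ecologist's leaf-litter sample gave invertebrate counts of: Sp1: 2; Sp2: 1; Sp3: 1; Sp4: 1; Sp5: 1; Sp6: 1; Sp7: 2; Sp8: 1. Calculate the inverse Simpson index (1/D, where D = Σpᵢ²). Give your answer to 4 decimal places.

7.1429

Total N = 2+1+1+1+1+1+2+1 = 10, so the proportions are 0.2, 0.1, 0.1, 0.1, 0.1, 0.1, 0.2, 0.1 (working shown to 8 dp, full precision carried).
D = 0.2² + 0.1² + 0.1² + 0.1² + 0.1² + 0.1² + 0.2² + 0.1² = 0.04000000 + 0.01000000 + 0.01000000 + 0.01000000 + 0.01000000 + 0.01000000 + 0.04000000 + 0.01000000 = 0.14000000.
So 1/D = 7.142857, i.e. 7.1429 to 4 decimal places.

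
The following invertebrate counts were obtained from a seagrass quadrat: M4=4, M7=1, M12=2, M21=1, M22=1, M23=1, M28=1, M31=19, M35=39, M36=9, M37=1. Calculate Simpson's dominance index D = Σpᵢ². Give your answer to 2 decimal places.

Total N = 4+1+2+1+1+1+1+19+39+9+1 = 79, so the proportions are 0.0506, 0.0127, 0.0253, 0.0127, 0.0127, 0.0127, 0.0127, 0.2405, 0.4937, 0.1139, 0.0127 (working shown to 4 dp, full precision carried).
D = 0.0506² + 0.0127² + 0.0253² + 0.0127² + 0.0127² + 0.0127² + 0.0127² + 0.2405² + 0.4937² + 0.1139² + 0.0127² = 0.0026 + 0.0002 + 0.0006 + 0.0002 + 0.0002 + 0.0002 + 0.0002 + 0.0578 + 0.2437 + 0.0130 + 0.0002 = 0.3187.
To 2 decimal places, D = 0.32.

0.32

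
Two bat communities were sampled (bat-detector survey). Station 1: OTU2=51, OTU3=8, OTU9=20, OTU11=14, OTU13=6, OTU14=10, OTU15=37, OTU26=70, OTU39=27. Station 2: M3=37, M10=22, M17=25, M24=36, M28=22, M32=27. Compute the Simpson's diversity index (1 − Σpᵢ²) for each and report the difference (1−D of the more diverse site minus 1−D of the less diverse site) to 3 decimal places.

0.001

Station 1: N=243, proportions 0.20988, 0.03292, 0.0823, 0.05761, 0.02469, 0.04115, 0.15226, 0.28807, 0.11111, giving 1−D = 0.82396 (working shown to 5 dp, full precision carried).
Station 2: N=169, proportions 0.21893, 0.13018, 0.14793, 0.21302, 0.13018, 0.15976, giving 1−D = 0.82539.
Difference = |0.82396 − 0.82539| = 0.00143, i.e. 0.001 to 3 decimal places.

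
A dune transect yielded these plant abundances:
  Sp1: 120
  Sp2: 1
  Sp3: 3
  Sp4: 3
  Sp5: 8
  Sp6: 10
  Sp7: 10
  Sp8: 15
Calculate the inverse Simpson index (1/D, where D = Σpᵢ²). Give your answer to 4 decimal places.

Total N = 120+1+3+3+8+10+10+15 = 170, so the proportions are 0.7058824, 0.0058824, 0.0176471, 0.0176471, 0.0470588, 0.0588235, 0.0588235, 0.0882353 (working shown to 7 dp, full precision carried).
D = 0.7058824² + 0.0058824² + 0.0176471² + 0.0176471² + 0.0470588² + 0.0588235² + 0.0588235² + 0.0882353² = 0.4982699 + 0.0000346 + 0.0003114 + 0.0003114 + 0.0022145 + 0.0034602 + 0.0034602 + 0.0077855 = 0.5158478.
So 1/D = 1.938556, i.e. 1.9386 to 4 decimal places.

1.9386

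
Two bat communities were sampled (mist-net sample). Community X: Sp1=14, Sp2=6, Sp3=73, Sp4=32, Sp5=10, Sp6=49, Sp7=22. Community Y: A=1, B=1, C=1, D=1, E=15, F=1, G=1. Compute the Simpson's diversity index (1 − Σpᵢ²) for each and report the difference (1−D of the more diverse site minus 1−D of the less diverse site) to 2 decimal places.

0.30

Community X: N=206, proportions 0.068, 0.0291, 0.3544, 0.1553, 0.0485, 0.2379, 0.1068, giving 1−D = 0.7745 (working shown to 4 dp, full precision carried).
Community Y: N=21, proportions 0.0476, 0.0476, 0.0476, 0.0476, 0.7143, 0.0476, 0.0476, giving 1−D = 0.4762.
Difference = |0.7745 − 0.4762| = 0.2983, i.e. 0.30 to 2 decimal places.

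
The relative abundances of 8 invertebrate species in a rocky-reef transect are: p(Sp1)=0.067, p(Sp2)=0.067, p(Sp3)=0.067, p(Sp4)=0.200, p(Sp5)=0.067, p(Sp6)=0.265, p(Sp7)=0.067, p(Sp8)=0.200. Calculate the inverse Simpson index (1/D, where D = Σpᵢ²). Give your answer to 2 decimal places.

D = 0.067² + 0.067² + 0.067² + 0.2² + 0.067² + 0.265² + 0.067² + 0.2² = 0.004489 + 0.004489 + 0.004489 + 0.040000 + 0.004489 + 0.070225 + 0.004489 + 0.040000 = 0.172670 (working shown to 6 dp, full precision carried).
So 1/D = 5.7914, i.e. 5.79 to 2 decimal places.

5.79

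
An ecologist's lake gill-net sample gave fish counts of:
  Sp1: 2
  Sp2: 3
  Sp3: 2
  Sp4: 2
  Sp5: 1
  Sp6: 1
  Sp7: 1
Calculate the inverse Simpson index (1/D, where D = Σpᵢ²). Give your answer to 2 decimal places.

6.00

Total N = 2+3+2+2+1+1+1 = 12, so the proportions are 0.166667, 0.25, 0.166667, 0.166667, 0.083333, 0.083333, 0.083333 (working shown to 6 dp, full precision carried).
D = 0.166667² + 0.25² + 0.166667² + 0.166667² + 0.083333² + 0.083333² + 0.083333² = 0.027778 + 0.062500 + 0.027778 + 0.027778 + 0.006944 + 0.006944 + 0.006944 = 0.166667.
So 1/D = 6.0000, i.e. 6.00 to 2 decimal places.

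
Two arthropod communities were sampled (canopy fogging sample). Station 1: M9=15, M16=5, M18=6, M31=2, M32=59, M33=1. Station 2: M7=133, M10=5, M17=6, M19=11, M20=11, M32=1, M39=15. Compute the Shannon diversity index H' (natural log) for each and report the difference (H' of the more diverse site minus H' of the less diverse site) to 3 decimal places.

0.039

Station 1: N=88, proportions 0.17045, 0.05682, 0.06818, 0.02273, 0.67045, 0.01136, giving H' = 1.05257 (working shown to 5 dp, full precision carried).
Station 2: N=182, proportions 0.73077, 0.02747, 0.03297, 0.06044, 0.06044, 0.00549, 0.08242, giving H' = 1.01396.
Difference = |1.05257 − 1.01396| = 0.03861, i.e. 0.039 to 3 decimal places.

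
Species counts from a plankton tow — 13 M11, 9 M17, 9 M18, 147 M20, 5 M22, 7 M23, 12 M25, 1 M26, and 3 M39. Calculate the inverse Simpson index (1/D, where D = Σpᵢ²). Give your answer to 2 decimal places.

Total N = 13+9+9+147+5+7+12+1+3 = 206, so the proportions are 0.06311, 0.04369, 0.04369, 0.71359, 0.02427, 0.03398, 0.05825, 0.00485, 0.01456 (working shown to 5 dp, full precision carried).
D = 0.06311² + 0.04369² + 0.04369² + 0.71359² + 0.02427² + 0.03398² + 0.05825² + 0.00485² + 0.01456² = 0.00398 + 0.00191 + 0.00191 + 0.50921 + 0.00059 + 0.00115 + 0.00339 + 0.00002 + 0.00021 = 0.52239.
So 1/D = 1.9143, i.e. 1.91 to 2 decimal places.

1.91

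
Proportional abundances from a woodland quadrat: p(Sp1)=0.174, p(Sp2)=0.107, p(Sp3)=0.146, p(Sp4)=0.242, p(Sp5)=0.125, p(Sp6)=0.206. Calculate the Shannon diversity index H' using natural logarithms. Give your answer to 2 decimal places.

1.75

Each pᵢ ln pᵢ term (working shown to 4 dp, full precision carried): 0.174×(-1.7487)=-0.3043, 0.107×(-2.2349)=-0.2391, 0.146×(-1.9241)=-0.2809, 0.242×(-1.4188)=-0.3434, 0.125×(-2.0794)=-0.2599, 0.206×(-1.5799)=-0.3255.
Sum = -1.7531, so H' = 1.75.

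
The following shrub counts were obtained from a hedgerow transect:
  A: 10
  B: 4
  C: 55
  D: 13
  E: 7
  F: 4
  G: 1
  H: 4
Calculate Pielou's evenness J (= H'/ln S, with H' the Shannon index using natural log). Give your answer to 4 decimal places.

0.6983

Total N = 10+4+55+13+7+4+1+4 = 98, so the proportions are 0.102041, 0.040816, 0.561224, 0.132653, 0.071429, 0.040816, 0.010204, 0.040816 (working shown to 6 dp, full precision carried).
H' = −Σ pᵢ ln pᵢ = −((-0.232896) + (-0.130558) + (-0.324183) + (-0.267962) + (-0.188504) + (-0.130558) + (-0.046785) + (-0.130558)) = 1.452004.
With S = 8 species, ln S = 2.079442, so J = 1.452004/2.079442 = 0.698266, i.e. 0.6983 to 4 decimal places.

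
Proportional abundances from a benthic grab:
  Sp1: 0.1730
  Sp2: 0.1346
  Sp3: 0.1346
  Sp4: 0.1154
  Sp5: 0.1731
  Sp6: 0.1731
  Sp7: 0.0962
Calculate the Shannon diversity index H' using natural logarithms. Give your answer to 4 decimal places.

Each pᵢ ln pᵢ term (working shown to 6 dp, full precision carried): 0.173×(-1.754464)=-0.303522, 0.1346×(-2.005448)=-0.269933, 0.1346×(-2.005448)=-0.269933, 0.1154×(-2.159351)=-0.249189, 0.1731×(-1.753886)=-0.303598, 0.1731×(-1.753886)=-0.303598, 0.0962×(-2.341326)=-0.225236.
Sum = -1.925009, so H' = 1.9250.

1.9250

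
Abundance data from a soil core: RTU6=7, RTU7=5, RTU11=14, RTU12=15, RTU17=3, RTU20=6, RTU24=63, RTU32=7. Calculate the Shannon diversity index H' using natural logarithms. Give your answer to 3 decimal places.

1.555

Total N = 7+5+14+15+3+6+63+7 = 120, so the proportions are 0.05833, 0.04167, 0.11667, 0.125, 0.025, 0.05, 0.525, 0.05833 (working shown to 5 dp, full precision carried).
Each pᵢ ln pᵢ term: 0.05833×(-2.84158)=-0.16576, 0.04167×(-3.17805)=-0.13242, 0.11667×(-2.14843)=-0.25065, 0.125×(-2.07944)=-0.25993, 0.025×(-3.68888)=-0.09222, 0.05×(-2.99573)=-0.14979, 0.525×(-0.64436)=-0.33829, 0.05833×(-2.84158)=-0.16576.
Sum = -1.55481, so H' = 1.555.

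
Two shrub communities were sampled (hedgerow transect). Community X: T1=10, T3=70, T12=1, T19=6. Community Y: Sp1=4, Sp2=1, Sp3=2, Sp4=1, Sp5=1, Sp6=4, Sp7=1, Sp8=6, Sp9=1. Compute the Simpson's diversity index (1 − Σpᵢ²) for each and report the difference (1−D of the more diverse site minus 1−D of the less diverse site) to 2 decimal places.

Community X: N=87, proportions 0.1149, 0.8046, 0.0115, 0.069, giving 1−D = 0.3345 (working shown to 4 dp, full precision carried).
Community Y: N=21, proportions 0.1905, 0.0476, 0.0952, 0.0476, 0.0476, 0.1905, 0.0476, 0.2857, 0.0476, giving 1−D = 0.8254.
Difference = |0.3345 − 0.8254| = 0.4909, i.e. 0.49 to 2 decimal places.

0.49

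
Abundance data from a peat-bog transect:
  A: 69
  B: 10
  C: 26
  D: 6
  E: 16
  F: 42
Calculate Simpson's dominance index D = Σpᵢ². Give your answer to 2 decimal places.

Total N = 69+10+26+6+16+42 = 169, so the proportions are 0.4083, 0.0592, 0.1538, 0.0355, 0.0947, 0.2485 (working shown to 4 dp, full precision carried).
D = 0.4083² + 0.0592² + 0.1538² + 0.0355² + 0.0947² + 0.2485² = 0.1667 + 0.0035 + 0.0237 + 0.0013 + 0.0090 + 0.0618 = 0.2659.
To 2 decimal places, D = 0.27.

0.27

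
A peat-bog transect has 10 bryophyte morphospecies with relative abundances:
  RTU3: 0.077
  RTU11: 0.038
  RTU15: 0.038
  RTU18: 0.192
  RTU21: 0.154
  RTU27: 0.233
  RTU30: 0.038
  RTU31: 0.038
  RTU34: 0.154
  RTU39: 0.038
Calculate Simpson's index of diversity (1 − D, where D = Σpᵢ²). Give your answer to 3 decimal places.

0.848

D = 0.077² + 0.038² + 0.038² + 0.192² + 0.154² + 0.233² + 0.038² + 0.038² + 0.154² + 0.038² = 0.00593 + 0.00144 + 0.00144 + 0.03686 + 0.02372 + 0.05429 + 0.00144 + 0.00144 + 0.02372 + 0.00144 = 0.15173 (working shown to 5 dp, full precision carried).
So 1 − D = 0.84827, i.e. 0.848 to 3 decimal places.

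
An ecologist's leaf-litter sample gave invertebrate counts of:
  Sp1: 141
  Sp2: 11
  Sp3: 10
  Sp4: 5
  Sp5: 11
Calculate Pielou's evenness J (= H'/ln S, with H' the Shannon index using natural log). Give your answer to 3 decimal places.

0.491

Total N = 141+11+10+5+11 = 178, so the proportions are 0.79213, 0.0618, 0.05618, 0.02809, 0.0618 (working shown to 5 dp, full precision carried).
H' = −Σ pᵢ ln pᵢ = −((-0.18459) + (-0.17204) + (-0.16175) + (-0.10035) + (-0.17204)) = 0.79076.
With S = 5 species, ln S = 1.60944, so J = 0.79076/1.60944 = 0.49133, i.e. 0.491 to 3 decimal places.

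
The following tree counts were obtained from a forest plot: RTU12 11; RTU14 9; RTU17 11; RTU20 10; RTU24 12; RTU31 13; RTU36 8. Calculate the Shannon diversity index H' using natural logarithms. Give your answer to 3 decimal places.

Total N = 11+9+11+10+12+13+8 = 74, so the proportions are 0.14865, 0.12162, 0.14865, 0.13514, 0.16216, 0.17568, 0.10811 (working shown to 5 dp, full precision carried).
Each pᵢ ln pᵢ term: 0.14865×(-1.90617)=-0.28335, 0.12162×(-2.10684)=-0.25624, 0.14865×(-1.90617)=-0.28335, 0.13514×(-2.00148)=-0.27047, 0.16216×(-1.81916)=-0.29500, 0.17568×(-1.73912)=-0.30552, 0.10811×(-2.22462)=-0.24050.
Sum = -1.93443, so H' = 1.934.

1.934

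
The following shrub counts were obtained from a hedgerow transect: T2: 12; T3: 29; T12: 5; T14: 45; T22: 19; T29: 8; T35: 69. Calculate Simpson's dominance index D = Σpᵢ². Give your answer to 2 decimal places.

0.24

Total N = 12+29+5+45+19+8+69 = 187, so the proportions are 0.06417, 0.15508, 0.02674, 0.24064, 0.1016, 0.04278, 0.36898 (working shown to 5 dp, full precision carried).
D = 0.06417² + 0.15508² + 0.02674² + 0.24064² + 0.1016² + 0.04278² + 0.36898² = 0.00412 + 0.02405 + 0.00071 + 0.05791 + 0.01032 + 0.00183 + 0.13615 = 0.23509.
To 2 decimal places, D = 0.24.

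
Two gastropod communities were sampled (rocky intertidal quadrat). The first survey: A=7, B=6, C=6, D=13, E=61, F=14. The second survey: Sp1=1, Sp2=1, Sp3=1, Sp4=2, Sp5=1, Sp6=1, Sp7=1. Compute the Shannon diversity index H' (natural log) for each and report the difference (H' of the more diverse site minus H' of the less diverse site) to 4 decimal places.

The first survey: N=107, proportions 0.0654206, 0.0560748, 0.0560748, 0.1214953, 0.5700935, 0.1308411, giving H' = 1.3440724 (working shown to 7 dp, full precision carried).
The second survey: N=8, proportions 0.125, 0.125, 0.125, 0.25, 0.125, 0.125, 0.125, giving H' = 1.9061547.
Difference = |1.3440724 − 1.9061547| = 0.5620823, i.e. 0.5621 to 4 decimal places.

0.5621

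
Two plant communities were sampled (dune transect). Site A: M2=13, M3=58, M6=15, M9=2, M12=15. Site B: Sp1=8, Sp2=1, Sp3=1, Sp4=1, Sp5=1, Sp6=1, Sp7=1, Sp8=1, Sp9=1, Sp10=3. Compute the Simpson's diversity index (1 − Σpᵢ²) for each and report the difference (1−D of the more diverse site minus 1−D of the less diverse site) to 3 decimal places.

0.151

Site A: N=103, proportions 0.126214, 0.563107, 0.145631, 0.019417, 0.145631, giving 1−D = 0.624187 (working shown to 6 dp, full precision carried).
Site B: N=19, proportions 0.421053, 0.052632, 0.052632, 0.052632, 0.052632, 0.052632, 0.052632, 0.052632, 0.052632, 0.157895, giving 1−D = 0.775623.
Difference = |0.624187 − 0.775623| = 0.151436, i.e. 0.151 to 3 decimal places.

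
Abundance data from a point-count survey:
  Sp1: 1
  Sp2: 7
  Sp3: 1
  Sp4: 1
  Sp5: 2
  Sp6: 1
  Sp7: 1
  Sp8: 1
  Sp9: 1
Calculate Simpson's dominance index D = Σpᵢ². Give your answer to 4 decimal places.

Total N = 1+7+1+1+2+1+1+1+1 = 16, so the proportions are 0.0625, 0.4375, 0.0625, 0.0625, 0.125, 0.0625, 0.0625, 0.0625, 0.0625 (working shown to 6 dp, full precision carried).
D = 0.0625² + 0.4375² + 0.0625² + 0.0625² + 0.125² + 0.0625² + 0.0625² + 0.0625² + 0.0625² = 0.003906 + 0.191406 + 0.003906 + 0.003906 + 0.015625 + 0.003906 + 0.003906 + 0.003906 + 0.003906 = 0.234375.
To 4 decimal places, D = 0.2344.

0.2344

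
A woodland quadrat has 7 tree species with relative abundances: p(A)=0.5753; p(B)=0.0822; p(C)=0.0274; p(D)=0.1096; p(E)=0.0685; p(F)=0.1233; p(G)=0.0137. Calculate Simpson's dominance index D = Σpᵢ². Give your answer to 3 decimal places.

D = 0.5753² + 0.0822² + 0.0274² + 0.1096² + 0.0685² + 0.1233² + 0.0137² = 0.33097 + 0.00676 + 0.00075 + 0.01201 + 0.00469 + 0.01520 + 0.00019 = 0.37057 (working shown to 5 dp, full precision carried).
To 3 decimal places, D = 0.371.

0.371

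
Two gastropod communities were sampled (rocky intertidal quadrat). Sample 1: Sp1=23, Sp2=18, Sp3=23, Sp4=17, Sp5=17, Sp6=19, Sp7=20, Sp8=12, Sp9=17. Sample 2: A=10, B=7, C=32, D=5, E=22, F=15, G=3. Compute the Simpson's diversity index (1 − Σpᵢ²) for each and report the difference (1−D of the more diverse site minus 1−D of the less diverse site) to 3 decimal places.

Sample 1: N=166, proportions 0.13855, 0.10843, 0.13855, 0.10241, 0.10241, 0.11446, 0.12048, 0.07229, 0.10241, giving 1−D = 0.88554 (working shown to 5 dp, full precision carried).
Sample 2: N=94, proportions 0.10638, 0.07447, 0.34043, 0.05319, 0.23404, 0.15957, 0.03191, giving 1−D = 0.78316.
Difference = |0.88554 − 0.78316| = 0.10238, i.e. 0.102 to 3 decimal places.

0.102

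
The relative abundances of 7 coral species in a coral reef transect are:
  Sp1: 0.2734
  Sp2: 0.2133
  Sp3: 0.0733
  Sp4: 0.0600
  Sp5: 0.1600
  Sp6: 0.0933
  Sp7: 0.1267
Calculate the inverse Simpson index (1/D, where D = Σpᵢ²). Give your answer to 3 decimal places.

D = 0.2734² + 0.2133² + 0.0733² + 0.06² + 0.16² + 0.0933² + 0.1267² = 0.0747476 + 0.0454969 + 0.0053729 + 0.0036000 + 0.0256000 + 0.0087049 + 0.0160529 = 0.1795751 (working shown to 7 dp, full precision carried).
So 1/D = 5.56870, i.e. 5.569 to 3 decimal places.

5.569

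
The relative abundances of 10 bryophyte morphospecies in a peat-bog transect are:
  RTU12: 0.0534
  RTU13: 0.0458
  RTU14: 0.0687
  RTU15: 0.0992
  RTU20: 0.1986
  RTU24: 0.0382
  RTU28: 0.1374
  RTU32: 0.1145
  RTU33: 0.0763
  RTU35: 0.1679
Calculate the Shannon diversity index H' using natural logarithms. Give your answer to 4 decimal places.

2.1734

Each pᵢ ln pᵢ term (working shown to 6 dp, full precision carried): 0.0534×(-2.929945)=-0.156459, 0.0458×(-3.083471)=-0.141223, 0.0687×(-2.678006)=-0.183979, 0.0992×(-2.310617)=-0.229213, 0.1986×(-1.616463)=-0.321029, 0.0382×(-3.264920)=-0.124720, 0.1374×(-1.984859)=-0.272720, 0.1145×(-2.167180)=-0.248142, 0.0763×(-2.573082)=-0.196326, 0.1679×(-1.784387)=-0.299599.
Sum = -2.173410, so H' = 2.1734.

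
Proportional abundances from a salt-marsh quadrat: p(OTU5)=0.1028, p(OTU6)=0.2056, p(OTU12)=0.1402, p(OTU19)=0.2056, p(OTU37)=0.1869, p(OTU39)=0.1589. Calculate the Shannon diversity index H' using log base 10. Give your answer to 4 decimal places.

0.7668

Each pᵢ log₁₀ pᵢ term (working shown to 6 dp, full precision carried): 0.1028×(-0.988007)=-0.101567, 0.2056×(-0.686977)=-0.141242, 0.1402×(-0.853252)=-0.119626, 0.2056×(-0.686977)=-0.141242, 0.1869×(-0.728391)=-0.136136, 0.1589×(-0.798876)=-0.126941.
Sum = -0.766756, so H' = 0.7668.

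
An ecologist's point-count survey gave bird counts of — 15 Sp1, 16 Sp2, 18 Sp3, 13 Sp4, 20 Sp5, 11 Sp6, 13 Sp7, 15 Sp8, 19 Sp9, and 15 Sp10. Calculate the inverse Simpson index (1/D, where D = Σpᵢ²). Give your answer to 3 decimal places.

9.707

Total N = 15+16+18+13+20+11+13+15+19+15 = 155, so the proportions are 0.0967742, 0.1032258, 0.116129, 0.083871, 0.1290323, 0.0709677, 0.083871, 0.0967742, 0.1225806, 0.0967742 (working shown to 7 dp, full precision carried).
D = 0.0967742² + 0.1032258² + 0.116129² + 0.083871² + 0.1290323² + 0.0709677² + 0.083871² + 0.0967742² + 0.1225806² + 0.0967742² = 0.0093652 + 0.0106556 + 0.0134860 + 0.0070343 + 0.0166493 + 0.0050364 + 0.0070343 + 0.0093652 + 0.0150260 + 0.0093652 = 0.1030177.
So 1/D = 9.70707, i.e. 9.707 to 3 decimal places.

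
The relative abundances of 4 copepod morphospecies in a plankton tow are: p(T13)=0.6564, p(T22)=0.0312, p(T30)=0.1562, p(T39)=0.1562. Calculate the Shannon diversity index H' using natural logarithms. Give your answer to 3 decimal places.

Each pᵢ ln pᵢ term (working shown to 5 dp, full precision carried): 0.6564×(-0.42098)=-0.27633, 0.0312×(-3.46734)=-0.10818, 0.1562×(-1.85662)=-0.29000, 0.1562×(-1.85662)=-0.29000.
Sum = -0.96452, so H' = 0.965.

0.965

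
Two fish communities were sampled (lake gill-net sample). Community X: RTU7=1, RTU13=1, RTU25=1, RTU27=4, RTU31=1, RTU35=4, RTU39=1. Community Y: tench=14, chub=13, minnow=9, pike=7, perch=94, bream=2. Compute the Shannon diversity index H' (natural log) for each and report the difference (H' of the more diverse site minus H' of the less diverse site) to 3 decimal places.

Community X: N=13, proportions 0.076923, 0.076923, 0.076923, 0.307692, 0.076923, 0.307692, 0.076923, giving H' = 1.711845 (working shown to 6 dp, full precision carried).
Community Y: N=139, proportions 0.100719, 0.093525, 0.064748, 0.05036, 0.676259, 0.014388, giving H' = 1.106103.
Difference = |1.711845 − 1.106103| = 0.605742, i.e. 0.606 to 3 decimal places.

0.606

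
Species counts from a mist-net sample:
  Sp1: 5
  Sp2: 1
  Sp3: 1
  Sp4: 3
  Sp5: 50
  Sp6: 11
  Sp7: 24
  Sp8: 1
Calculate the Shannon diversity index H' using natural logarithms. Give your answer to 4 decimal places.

Total N = 5+1+1+3+50+11+24+1 = 96, so the proportions are 0.052083, 0.010417, 0.010417, 0.03125, 0.520833, 0.114583, 0.25, 0.010417 (working shown to 6 dp, full precision carried).
Each pᵢ ln pᵢ term: 0.052083×(-2.954910)=-0.153902, 0.010417×(-4.564348)=-0.047545, 0.010417×(-4.564348)=-0.047545, 0.03125×(-3.465736)=-0.108304, 0.520833×(-0.652325)=-0.339753, 0.114583×(-2.166453)=-0.248239, 0.25×(-1.386294)=-0.346574, 0.010417×(-4.564348)=-0.047545.
Sum = -1.339407, so H' = 1.3394.

1.3394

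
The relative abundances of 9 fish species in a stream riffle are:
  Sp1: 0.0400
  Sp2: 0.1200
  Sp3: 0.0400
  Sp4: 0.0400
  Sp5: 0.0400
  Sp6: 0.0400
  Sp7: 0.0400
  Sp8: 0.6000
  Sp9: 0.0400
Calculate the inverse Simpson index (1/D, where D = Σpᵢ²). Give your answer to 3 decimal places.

D = 0.04² + 0.12² + 0.04² + 0.04² + 0.04² + 0.04² + 0.04² + 0.6² + 0.04² = 0.001600 + 0.014400 + 0.001600 + 0.001600 + 0.001600 + 0.001600 + 0.001600 + 0.360000 + 0.001600 = 0.385600 (working shown to 6 dp, full precision carried).
So 1/D = 2.59336, i.e. 2.593 to 3 decimal places.

2.593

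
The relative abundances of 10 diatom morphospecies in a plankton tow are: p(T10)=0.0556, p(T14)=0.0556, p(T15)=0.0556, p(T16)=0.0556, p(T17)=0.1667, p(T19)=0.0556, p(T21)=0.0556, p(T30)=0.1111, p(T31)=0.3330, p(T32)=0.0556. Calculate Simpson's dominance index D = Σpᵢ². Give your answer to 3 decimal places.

D = 0.0556² + 0.0556² + 0.0556² + 0.0556² + 0.1667² + 0.0556² + 0.0556² + 0.1111² + 0.333² + 0.0556² = 0.00309 + 0.00309 + 0.00309 + 0.00309 + 0.02779 + 0.00309 + 0.00309 + 0.01234 + 0.11089 + 0.00309 = 0.17266 (working shown to 5 dp, full precision carried).
To 3 decimal places, D = 0.173.

0.173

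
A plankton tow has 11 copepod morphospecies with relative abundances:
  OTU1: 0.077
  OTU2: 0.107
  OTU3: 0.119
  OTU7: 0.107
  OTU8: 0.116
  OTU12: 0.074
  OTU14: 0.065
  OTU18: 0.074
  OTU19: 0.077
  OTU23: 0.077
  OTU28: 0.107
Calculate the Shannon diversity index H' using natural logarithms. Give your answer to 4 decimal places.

2.3759

Each pᵢ ln pᵢ term (working shown to 6 dp, full precision carried): 0.077×(-2.563950)=-0.197424, 0.107×(-2.234926)=-0.239137, 0.119×(-2.128632)=-0.253307, 0.107×(-2.234926)=-0.239137, 0.116×(-2.154165)=-0.249883, 0.074×(-2.603690)=-0.192673, 0.065×(-2.733368)=-0.177669, 0.074×(-2.603690)=-0.192673, 0.077×(-2.563950)=-0.197424, 0.077×(-2.563950)=-0.197424, 0.107×(-2.234926)=-0.239137.
Sum = -2.375889, so H' = 2.3759.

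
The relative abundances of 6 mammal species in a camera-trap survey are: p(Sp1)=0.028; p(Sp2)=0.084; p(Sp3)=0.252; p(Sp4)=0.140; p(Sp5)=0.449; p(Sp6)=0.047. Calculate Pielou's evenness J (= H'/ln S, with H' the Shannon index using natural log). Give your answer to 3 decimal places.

0.800

H' = −Σ pᵢ ln pᵢ = −((-0.10012) + (-0.20806) + (-0.34734) + (-0.27526) + (-0.35953) + (-0.14371)) = 1.43401 (working shown to 5 dp, full precision carried).
With S = 6 species, ln S = 1.79176, so J = 1.43401/1.79176 = 0.80034, i.e. 0.800 to 3 decimal places.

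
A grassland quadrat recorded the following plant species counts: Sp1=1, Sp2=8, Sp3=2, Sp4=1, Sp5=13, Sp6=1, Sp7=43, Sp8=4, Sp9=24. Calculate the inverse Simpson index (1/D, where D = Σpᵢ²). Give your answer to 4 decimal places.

Total N = 1+8+2+1+13+1+43+4+24 = 97, so the proportions are 0.01030928, 0.08247423, 0.02061856, 0.01030928, 0.13402062, 0.01030928, 0.44329897, 0.04123711, 0.24742268 (working shown to 8 dp, full precision carried).
D = 0.01030928² + 0.08247423² + 0.02061856² + 0.01030928² + 0.13402062² + 0.01030928² + 0.44329897² + 0.04123711² + 0.24742268² = 0.00010628 + 0.00680200 + 0.00042512 + 0.00010628 + 0.01796153 + 0.00010628 + 0.19651398 + 0.00170050 + 0.06121798 = 0.28493995.
So 1/D = 3.509511, i.e. 3.5095 to 4 decimal places.

3.5095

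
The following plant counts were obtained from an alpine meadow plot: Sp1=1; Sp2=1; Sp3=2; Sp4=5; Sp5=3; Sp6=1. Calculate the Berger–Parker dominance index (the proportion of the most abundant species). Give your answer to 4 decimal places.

Total N = 1+1+2+5+3+1 = 13, so the proportions are 0.076923, 0.076923, 0.153846, 0.384615, 0.230769, 0.076923 (working shown to 6 dp, full precision carried).
The largest proportion is 0.384615, i.e. d = 0.3846 to 4 decimal places.

0.3846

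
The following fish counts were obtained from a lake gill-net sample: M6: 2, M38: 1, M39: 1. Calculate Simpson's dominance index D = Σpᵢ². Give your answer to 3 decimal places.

Total N = 2+1+1 = 4, so the proportions are 0.5, 0.25, 0.25 (working shown to 5 dp, full precision carried).
D = 0.5² + 0.25² + 0.25² = 0.25000 + 0.06250 + 0.06250 = 0.37500.
To 3 decimal places, D = 0.375.

0.375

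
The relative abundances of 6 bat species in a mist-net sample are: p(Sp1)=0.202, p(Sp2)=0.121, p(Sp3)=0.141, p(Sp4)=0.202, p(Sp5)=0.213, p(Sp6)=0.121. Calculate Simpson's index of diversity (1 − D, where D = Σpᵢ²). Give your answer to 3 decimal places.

0.824

D = 0.202² + 0.121² + 0.141² + 0.202² + 0.213² + 0.121² = 0.04080 + 0.01464 + 0.01988 + 0.04080 + 0.04537 + 0.01464 = 0.17614 (working shown to 5 dp, full precision carried).
So 1 − D = 0.82386, i.e. 0.824 to 3 decimal places.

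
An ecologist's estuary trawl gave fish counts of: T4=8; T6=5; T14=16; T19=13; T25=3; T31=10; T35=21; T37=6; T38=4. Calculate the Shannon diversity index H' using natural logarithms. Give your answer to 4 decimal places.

2.0248

Total N = 8+5+16+13+3+10+21+6+4 = 86, so the proportions are 0.093023, 0.05814, 0.186047, 0.151163, 0.034884, 0.116279, 0.244186, 0.069767, 0.046512 (working shown to 6 dp, full precision carried).
Each pᵢ ln pᵢ term: 0.093023×(-2.374906)=-0.220921, 0.05814×(-2.844909)=-0.165402, 0.186047×(-1.681759)=-0.312885, 0.151163×(-1.889398)=-0.285607, 0.034884×(-3.355735)=-0.117061, 0.116279×(-2.151762)=-0.250205, 0.244186×(-1.409825)=-0.344260, 0.069767×(-2.662588)=-0.185762, 0.046512×(-3.068053)=-0.142700.
Sum = -2.024802, so H' = 2.0248.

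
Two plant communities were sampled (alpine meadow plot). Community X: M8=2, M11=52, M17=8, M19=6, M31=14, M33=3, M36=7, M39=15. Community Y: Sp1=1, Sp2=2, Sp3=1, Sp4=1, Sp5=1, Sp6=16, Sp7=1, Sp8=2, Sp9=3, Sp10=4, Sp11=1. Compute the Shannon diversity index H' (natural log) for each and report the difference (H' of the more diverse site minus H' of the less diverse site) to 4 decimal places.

Community X: N=107, proportions 0.0186916, 0.4859813, 0.0747664, 0.0560748, 0.1308411, 0.0280374, 0.0654206, 0.1401869, giving H' = 1.6006623 (working shown to 7 dp, full precision carried).
Community Y: N=33, proportions 0.030303, 0.0606061, 0.030303, 0.030303, 0.030303, 0.4848485, 0.030303, 0.0606061, 0.0909091, 0.1212121, 0.030303, giving H' = 1.8002948.
Difference = |1.6006623 − 1.8002948| = 0.1996325, i.e. 0.1996 to 4 decimal places.

0.1996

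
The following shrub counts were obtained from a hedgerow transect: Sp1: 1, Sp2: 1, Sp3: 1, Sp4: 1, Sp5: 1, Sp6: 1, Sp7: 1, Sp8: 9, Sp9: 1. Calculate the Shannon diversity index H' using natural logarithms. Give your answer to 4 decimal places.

1.6700

Total N = 1+1+1+1+1+1+1+9+1 = 17, so the proportions are 0.058824, 0.058824, 0.058824, 0.058824, 0.058824, 0.058824, 0.058824, 0.529412, 0.058824 (working shown to 6 dp, full precision carried).
Each pᵢ ln pᵢ term: 0.058824×(-2.833213)=-0.166660, 0.058824×(-2.833213)=-0.166660, 0.058824×(-2.833213)=-0.166660, 0.058824×(-2.833213)=-0.166660, 0.058824×(-2.833213)=-0.166660, 0.058824×(-2.833213)=-0.166660, 0.058824×(-2.833213)=-0.166660, 0.529412×(-0.635989)=-0.336700, 0.058824×(-2.833213)=-0.166660.
Sum = -1.669977, so H' = 1.6700.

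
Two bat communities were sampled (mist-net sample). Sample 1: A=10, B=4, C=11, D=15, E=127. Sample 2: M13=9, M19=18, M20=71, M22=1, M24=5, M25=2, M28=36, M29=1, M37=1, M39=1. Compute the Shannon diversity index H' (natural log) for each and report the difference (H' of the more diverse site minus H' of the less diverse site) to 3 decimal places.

0.578

Sample 1: N=167, proportions 0.05988, 0.023952, 0.065868, 0.08982, 0.760479, giving H' = 0.861824 (working shown to 6 dp, full precision carried).
Sample 2: N=145, proportions 0.062069, 0.124138, 0.489655, 0.006897, 0.034483, 0.013793, 0.248276, 0.006897, 0.006897, 0.006897, giving H' = 1.439547.
Difference = |0.861824 − 1.439547| = 0.577723, i.e. 0.578 to 3 decimal places.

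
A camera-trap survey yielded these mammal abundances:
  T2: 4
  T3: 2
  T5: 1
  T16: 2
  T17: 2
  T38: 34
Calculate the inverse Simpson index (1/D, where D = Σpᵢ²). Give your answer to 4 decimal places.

1.7089

Total N = 4+2+1+2+2+34 = 45, so the proportions are 0.0888889, 0.0444444, 0.0222222, 0.0444444, 0.0444444, 0.7555556 (working shown to 7 dp, full precision carried).
D = 0.0888889² + 0.0444444² + 0.0222222² + 0.0444444² + 0.0444444² + 0.7555556² = 0.0079012 + 0.0019753 + 0.0004938 + 0.0019753 + 0.0019753 + 0.5708642 = 0.5851852.
So 1/D = 1.708861, i.e. 1.7089 to 4 decimal places.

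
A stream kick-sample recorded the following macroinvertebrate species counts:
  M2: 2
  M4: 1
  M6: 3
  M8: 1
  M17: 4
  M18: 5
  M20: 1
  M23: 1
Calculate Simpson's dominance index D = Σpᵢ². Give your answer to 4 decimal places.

Total N = 2+1+3+1+4+5+1+1 = 18, so the proportions are 0.111111, 0.055556, 0.166667, 0.055556, 0.222222, 0.277778, 0.055556, 0.055556 (working shown to 6 dp, full precision carried).
D = 0.111111² + 0.055556² + 0.166667² + 0.055556² + 0.222222² + 0.277778² + 0.055556² + 0.055556² = 0.012346 + 0.003086 + 0.027778 + 0.003086 + 0.049383 + 0.077160 + 0.003086 + 0.003086 = 0.179012.
To 4 decimal places, D = 0.1790.

0.1790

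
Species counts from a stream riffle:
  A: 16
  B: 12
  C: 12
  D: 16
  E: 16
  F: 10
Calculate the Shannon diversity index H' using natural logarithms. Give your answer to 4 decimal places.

1.7756

Total N = 16+12+12+16+16+10 = 82, so the proportions are 0.195122, 0.146341, 0.146341, 0.195122, 0.195122, 0.121951 (working shown to 6 dp, full precision carried).
Each pᵢ ln pᵢ term: 0.195122×(-1.634131)=-0.318855, 0.146341×(-1.921813)=-0.281241, 0.146341×(-1.921813)=-0.281241, 0.195122×(-1.634131)=-0.318855, 0.195122×(-1.634131)=-0.318855, 0.121951×(-2.104134)=-0.256602.
Sum = -1.775648, so H' = 1.7756.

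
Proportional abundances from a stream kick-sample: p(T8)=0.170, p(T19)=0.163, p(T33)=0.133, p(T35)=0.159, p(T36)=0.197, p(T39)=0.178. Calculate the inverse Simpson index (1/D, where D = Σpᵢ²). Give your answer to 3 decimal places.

D = 0.17² + 0.163² + 0.133² + 0.159² + 0.197² + 0.178² = 0.0289000 + 0.0265690 + 0.0176890 + 0.0252810 + 0.0388090 + 0.0316840 = 0.1689320 (working shown to 7 dp, full precision carried).
So 1/D = 5.91954, i.e. 5.920 to 3 decimal places.

5.920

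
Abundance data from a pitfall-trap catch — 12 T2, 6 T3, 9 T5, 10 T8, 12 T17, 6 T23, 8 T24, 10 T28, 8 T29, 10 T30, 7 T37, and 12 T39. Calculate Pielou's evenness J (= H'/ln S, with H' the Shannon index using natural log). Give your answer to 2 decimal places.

Total N = 12+6+9+10+12+6+8+10+8+10+7+12 = 110, so the proportions are 0.1091, 0.0545, 0.0818, 0.0909, 0.1091, 0.0545, 0.0727, 0.0909, 0.0727, 0.0909, 0.0636, 0.1091 (working shown to 4 dp, full precision carried).
H' = −Σ pᵢ ln pᵢ = −((-0.2417) + (-0.1587) + (-0.2048) + (-0.2180) + (-0.2417) + (-0.1587) + (-0.1906) + (-0.2180) + (-0.1906) + (-0.2180) + (-0.1753) + (-0.2417)) = 2.4577.
With S = 12 species, ln S = 2.4849, so J = 2.4577/2.4849 = 0.9891, i.e. 0.99 to 2 decimal places.

0.99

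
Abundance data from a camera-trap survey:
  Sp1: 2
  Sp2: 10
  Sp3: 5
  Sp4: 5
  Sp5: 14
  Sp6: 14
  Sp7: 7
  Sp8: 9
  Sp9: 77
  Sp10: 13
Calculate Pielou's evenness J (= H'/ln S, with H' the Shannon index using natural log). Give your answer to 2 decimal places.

Total N = 2+10+5+5+14+14+7+9+77+13 = 156, so the proportions are 0.0128, 0.0641, 0.0321, 0.0321, 0.0897, 0.0897, 0.0449, 0.0577, 0.4936, 0.0833 (working shown to 4 dp, full precision carried).
H' = −Σ pᵢ ln pᵢ = −((-0.0559) + (-0.1761) + (-0.1103) + (-0.1103) + (-0.2164) + (-0.2164) + (-0.1393) + (-0.1646) + (-0.3485) + (-0.2071)) = 1.7446.
With S = 10 species, ln S = 2.3026, so J = 1.7446/2.3026 = 0.7577, i.e. 0.76 to 2 decimal places.

0.76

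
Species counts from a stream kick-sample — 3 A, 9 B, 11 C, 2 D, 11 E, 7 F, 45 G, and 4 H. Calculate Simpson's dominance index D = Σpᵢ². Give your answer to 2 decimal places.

0.29

Total N = 3+9+11+2+11+7+45+4 = 92, so the proportions are 0.0326, 0.0978, 0.1196, 0.0217, 0.1196, 0.0761, 0.4891, 0.0435 (working shown to 4 dp, full precision carried).
D = 0.0326² + 0.0978² + 0.1196² + 0.0217² + 0.1196² + 0.0761² + 0.4891² + 0.0435² = 0.0011 + 0.0096 + 0.0143 + 0.0005 + 0.0143 + 0.0058 + 0.2392 + 0.0019 = 0.2866.
To 2 decimal places, D = 0.29.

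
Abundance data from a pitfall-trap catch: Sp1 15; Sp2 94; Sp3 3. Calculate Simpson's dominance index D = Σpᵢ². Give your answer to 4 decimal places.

0.7231

Total N = 15+94+3 = 112, so the proportions are 0.133929, 0.839286, 0.026786 (working shown to 6 dp, full precision carried).
D = 0.133929² + 0.839286² + 0.026786² = 0.017937 + 0.704401 + 0.000717 = 0.723055.
To 4 decimal places, D = 0.7231.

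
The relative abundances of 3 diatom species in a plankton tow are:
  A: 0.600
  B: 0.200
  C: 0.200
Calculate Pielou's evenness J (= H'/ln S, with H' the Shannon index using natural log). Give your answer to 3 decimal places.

H' = −Σ pᵢ ln pᵢ = −((-0.30650) + (-0.32189) + (-0.32189)) = 0.95027 (working shown to 5 dp, full precision carried).
With S = 3 species, ln S = 1.09861, so J = 0.95027/1.09861 = 0.86497, i.e. 0.865 to 3 decimal places.

0.865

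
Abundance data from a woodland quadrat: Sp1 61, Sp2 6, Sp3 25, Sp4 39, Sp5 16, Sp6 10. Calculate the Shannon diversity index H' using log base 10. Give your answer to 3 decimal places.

Total N = 61+6+25+39+16+10 = 157, so the proportions are 0.38854, 0.03822, 0.15924, 0.24841, 0.10191, 0.06369 (working shown to 5 dp, full precision carried).
Each pᵢ log₁₀ pᵢ term: 0.38854×(-0.41057)=-0.15952, 0.03822×(-1.41775)=-0.05418, 0.15924×(-0.79796)=-0.12706, 0.24841×(-0.60484)=-0.15025, 0.10191×(-0.99178)=-0.10107, 0.06369×(-1.19590)=-0.07617.
Sum = -0.66826, so H' = 0.668.

0.668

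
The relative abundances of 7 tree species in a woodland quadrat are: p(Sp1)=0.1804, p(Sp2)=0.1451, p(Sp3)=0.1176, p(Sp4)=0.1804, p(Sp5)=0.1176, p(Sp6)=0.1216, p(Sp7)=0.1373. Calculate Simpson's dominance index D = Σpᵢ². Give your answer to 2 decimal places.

0.15

D = 0.1804² + 0.1451² + 0.1176² + 0.1804² + 0.1176² + 0.1216² + 0.1373² = 0.0325 + 0.0211 + 0.0138 + 0.0325 + 0.0138 + 0.0148 + 0.0189 = 0.1474 (working shown to 4 dp, full precision carried).
To 2 decimal places, D = 0.15.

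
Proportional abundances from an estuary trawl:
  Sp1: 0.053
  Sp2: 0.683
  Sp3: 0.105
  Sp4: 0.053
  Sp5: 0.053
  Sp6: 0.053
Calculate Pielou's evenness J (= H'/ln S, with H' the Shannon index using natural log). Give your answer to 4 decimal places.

0.6250

H' = −Σ pᵢ ln pᵢ = −((-0.155686) + (-0.260401) + (-0.236648) + (-0.155686) + (-0.155686) + (-0.155686)) = 1.119792 (working shown to 6 dp, full precision carried).
With S = 6 species, ln S = 1.791759, so J = 1.119792/1.791759 = 0.624968, i.e. 0.6250 to 4 decimal places.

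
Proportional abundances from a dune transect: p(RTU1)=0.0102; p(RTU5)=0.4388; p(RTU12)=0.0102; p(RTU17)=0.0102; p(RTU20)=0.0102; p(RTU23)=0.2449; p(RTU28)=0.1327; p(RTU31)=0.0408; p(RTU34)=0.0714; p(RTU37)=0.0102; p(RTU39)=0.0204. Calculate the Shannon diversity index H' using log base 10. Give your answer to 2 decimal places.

0.70

Each pᵢ log₁₀ pᵢ term (working shown to 4 dp, full precision carried): 0.0102×(-1.9914)=-0.0203, 0.4388×(-0.3577)=-0.1570, 0.0102×(-1.9914)=-0.0203, 0.0102×(-1.9914)=-0.0203, 0.0102×(-1.9914)=-0.0203, 0.2449×(-0.6110)=-0.1496, 0.1327×(-0.8771)=-0.1164, 0.0408×(-1.3893)=-0.0567, 0.0714×(-1.1463)=-0.0818, 0.0102×(-1.9914)=-0.0203, 0.0204×(-1.6904)=-0.0345.
Sum = -0.6976, so H' = 0.70.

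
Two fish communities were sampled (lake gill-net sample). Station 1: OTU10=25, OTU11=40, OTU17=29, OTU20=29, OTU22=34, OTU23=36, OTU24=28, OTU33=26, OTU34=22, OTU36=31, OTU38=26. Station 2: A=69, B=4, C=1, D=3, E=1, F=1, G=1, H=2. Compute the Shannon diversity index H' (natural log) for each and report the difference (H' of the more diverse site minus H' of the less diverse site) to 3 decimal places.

1.665

Station 1: N=326, proportions 0.07669, 0.1227, 0.08896, 0.08896, 0.10429, 0.11043, 0.08589, 0.07975, 0.06748, 0.09509, 0.07975, giving H' = 2.38379 (working shown to 5 dp, full precision carried).
Station 2: N=82, proportions 0.84146, 0.04878, 0.0122, 0.03659, 0.0122, 0.0122, 0.0122, 0.02439, giving H' = 0.71915.
Difference = |2.38379 − 0.71915| = 1.66464, i.e. 1.665 to 3 decimal places.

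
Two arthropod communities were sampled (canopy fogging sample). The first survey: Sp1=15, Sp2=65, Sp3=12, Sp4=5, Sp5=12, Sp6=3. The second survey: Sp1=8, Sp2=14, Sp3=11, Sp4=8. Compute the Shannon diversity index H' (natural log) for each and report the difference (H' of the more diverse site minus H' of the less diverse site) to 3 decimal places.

0.058

The first survey: N=112, proportions 0.13393, 0.58036, 0.10714, 0.04464, 0.10714, 0.02679, giving H' = 1.29942 (working shown to 5 dp, full precision carried).
The second survey: N=41, proportions 0.19512, 0.34146, 0.26829, 0.19512, giving H' = 1.35760.
Difference = |1.29942 − 1.35760| = 0.05818, i.e. 0.058 to 3 decimal places.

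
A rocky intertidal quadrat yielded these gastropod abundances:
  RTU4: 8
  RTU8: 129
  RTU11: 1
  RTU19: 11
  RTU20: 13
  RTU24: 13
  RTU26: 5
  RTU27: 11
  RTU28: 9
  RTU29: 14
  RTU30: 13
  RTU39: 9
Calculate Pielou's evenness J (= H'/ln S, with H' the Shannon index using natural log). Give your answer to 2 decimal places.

Total N = 8+129+1+11+13+13+5+11+9+14+13+9 = 236, so the proportions are 0.0339, 0.5466, 0.0042, 0.0466, 0.0551, 0.0551, 0.0212, 0.0466, 0.0381, 0.0593, 0.0551, 0.0381 (working shown to 4 dp, full precision carried).
H' = −Σ pᵢ ln pᵢ = −((-0.1147) + (-0.3302) + (-0.0232) + (-0.1429) + (-0.1597) + (-0.1597) + (-0.0817) + (-0.1429) + (-0.1246) + (-0.1676) + (-0.1597) + (-0.1246)) = 1.7313.
With S = 12 species, ln S = 2.4849, so J = 1.7313/2.4849 = 0.6967, i.e. 0.70 to 2 decimal places.

0.70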